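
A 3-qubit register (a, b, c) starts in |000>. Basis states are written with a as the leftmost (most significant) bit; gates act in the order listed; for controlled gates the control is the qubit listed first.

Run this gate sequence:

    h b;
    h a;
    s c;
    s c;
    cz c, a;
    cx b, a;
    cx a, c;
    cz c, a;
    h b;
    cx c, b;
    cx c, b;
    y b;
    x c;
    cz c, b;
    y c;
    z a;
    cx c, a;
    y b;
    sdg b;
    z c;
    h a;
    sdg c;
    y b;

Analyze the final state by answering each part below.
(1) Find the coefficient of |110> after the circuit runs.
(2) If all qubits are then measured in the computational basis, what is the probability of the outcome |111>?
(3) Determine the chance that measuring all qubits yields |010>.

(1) The final state's coefficient on |110> equals -1/2.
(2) A full measurement returns |111> with probability 1/4.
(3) Outcome |010> occurs with probability 1/4.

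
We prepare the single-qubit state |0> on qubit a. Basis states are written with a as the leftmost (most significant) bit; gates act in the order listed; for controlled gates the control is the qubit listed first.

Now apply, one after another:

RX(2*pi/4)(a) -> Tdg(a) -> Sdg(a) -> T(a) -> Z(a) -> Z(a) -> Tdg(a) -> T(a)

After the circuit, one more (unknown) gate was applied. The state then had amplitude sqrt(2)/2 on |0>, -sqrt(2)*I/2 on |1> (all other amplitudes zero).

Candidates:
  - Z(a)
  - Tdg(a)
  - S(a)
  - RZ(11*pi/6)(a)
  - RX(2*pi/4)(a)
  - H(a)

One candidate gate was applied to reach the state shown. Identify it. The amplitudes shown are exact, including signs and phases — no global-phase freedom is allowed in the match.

The unique candidate consistent with the amplitudes is S(a). Key observation: steps 4-7 multiply out to the identity, so the circuit reduces to the remaining gates.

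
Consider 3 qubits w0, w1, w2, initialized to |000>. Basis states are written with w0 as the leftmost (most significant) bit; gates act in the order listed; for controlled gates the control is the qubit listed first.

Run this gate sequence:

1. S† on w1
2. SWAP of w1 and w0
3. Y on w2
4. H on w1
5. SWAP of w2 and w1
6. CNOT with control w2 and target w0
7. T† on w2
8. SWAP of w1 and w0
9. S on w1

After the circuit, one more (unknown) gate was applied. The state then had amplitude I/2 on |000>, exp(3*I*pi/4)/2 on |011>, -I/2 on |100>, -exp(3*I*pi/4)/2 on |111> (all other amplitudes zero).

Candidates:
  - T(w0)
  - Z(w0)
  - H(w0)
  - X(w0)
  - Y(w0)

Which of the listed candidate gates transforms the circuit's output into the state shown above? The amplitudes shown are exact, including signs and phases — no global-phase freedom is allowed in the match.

The applied gate was H(w0).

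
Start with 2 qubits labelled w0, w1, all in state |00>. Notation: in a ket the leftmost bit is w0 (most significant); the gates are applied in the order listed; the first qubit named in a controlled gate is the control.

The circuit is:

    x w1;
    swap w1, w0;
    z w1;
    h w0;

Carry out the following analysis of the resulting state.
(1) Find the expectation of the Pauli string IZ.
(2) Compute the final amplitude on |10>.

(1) In the final state, IZ has expectation 1.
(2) The amplitude on |10> is -sqrt(2)/2.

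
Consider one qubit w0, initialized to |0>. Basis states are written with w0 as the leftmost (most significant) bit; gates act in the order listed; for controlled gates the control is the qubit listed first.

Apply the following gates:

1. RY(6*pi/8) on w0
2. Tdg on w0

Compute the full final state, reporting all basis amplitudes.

The resulting statevector has amplitude sqrt(2 - sqrt(2))/2 on |0>, -sqrt(sqrt(2) + 2)*exp(3*I*pi/4)/2 on |1>.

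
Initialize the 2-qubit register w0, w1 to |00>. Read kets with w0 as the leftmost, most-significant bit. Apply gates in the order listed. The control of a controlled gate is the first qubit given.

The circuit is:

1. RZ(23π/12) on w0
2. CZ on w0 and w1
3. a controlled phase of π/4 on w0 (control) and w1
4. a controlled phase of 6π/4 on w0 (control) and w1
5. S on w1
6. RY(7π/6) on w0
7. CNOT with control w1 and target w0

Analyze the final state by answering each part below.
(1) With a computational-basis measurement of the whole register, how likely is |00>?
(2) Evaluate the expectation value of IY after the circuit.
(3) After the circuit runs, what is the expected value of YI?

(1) A full measurement returns |00> with probability 1/2 - sqrt(3)/4.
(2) In the final state, IY has expectation 0.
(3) The observable YI averages to 0.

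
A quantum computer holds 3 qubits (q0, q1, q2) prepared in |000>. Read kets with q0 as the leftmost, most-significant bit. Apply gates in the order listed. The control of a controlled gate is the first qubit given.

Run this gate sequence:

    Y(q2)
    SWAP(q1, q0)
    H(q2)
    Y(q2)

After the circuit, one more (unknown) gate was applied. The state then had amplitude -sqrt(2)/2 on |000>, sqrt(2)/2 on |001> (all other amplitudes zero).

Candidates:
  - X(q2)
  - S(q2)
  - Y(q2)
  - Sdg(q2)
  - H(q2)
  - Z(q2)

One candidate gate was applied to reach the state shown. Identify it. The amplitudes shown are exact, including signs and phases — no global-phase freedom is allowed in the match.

The unique candidate consistent with the amplitudes is Z(q2).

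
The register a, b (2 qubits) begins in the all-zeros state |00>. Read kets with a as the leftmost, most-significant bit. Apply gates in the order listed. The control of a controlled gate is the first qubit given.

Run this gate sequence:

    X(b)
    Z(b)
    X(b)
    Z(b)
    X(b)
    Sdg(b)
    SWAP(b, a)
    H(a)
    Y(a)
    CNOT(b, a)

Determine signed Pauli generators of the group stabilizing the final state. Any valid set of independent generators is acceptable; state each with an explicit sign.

The final state is stabilized by the group generated by +XI, +IZ; other independent generating sets are equally valid.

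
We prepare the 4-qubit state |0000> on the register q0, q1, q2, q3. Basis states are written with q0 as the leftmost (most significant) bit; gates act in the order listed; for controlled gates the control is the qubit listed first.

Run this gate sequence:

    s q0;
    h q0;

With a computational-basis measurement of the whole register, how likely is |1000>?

The probability of measuring |1000> is 1/2.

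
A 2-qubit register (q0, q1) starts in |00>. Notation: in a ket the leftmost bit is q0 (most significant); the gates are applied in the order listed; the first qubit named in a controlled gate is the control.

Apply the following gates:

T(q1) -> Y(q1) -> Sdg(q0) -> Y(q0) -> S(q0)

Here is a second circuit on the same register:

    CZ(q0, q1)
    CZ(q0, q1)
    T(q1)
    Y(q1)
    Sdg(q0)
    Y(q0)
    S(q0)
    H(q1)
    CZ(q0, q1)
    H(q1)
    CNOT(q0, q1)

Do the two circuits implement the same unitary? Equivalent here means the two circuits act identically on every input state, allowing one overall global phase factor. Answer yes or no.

Yes: on every input state the two circuits agree up to one overall phase factor.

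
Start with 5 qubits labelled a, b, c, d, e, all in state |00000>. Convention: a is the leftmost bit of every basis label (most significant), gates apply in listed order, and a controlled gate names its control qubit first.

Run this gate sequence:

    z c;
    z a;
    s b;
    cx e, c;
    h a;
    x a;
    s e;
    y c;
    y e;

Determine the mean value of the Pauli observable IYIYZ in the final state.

The expectation value of IYIYZ is 0.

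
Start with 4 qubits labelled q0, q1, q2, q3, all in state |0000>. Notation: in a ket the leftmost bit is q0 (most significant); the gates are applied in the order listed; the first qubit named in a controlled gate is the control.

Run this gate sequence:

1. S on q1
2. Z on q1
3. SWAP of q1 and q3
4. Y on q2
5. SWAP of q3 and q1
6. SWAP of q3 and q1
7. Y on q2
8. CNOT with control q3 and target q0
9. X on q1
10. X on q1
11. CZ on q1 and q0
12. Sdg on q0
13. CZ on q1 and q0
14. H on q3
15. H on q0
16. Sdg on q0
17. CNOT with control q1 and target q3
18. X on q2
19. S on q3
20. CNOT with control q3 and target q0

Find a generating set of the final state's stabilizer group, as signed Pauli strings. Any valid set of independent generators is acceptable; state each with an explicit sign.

The final state is stabilized by the group generated by -YIIZ, +ZIIX, +IZII, -IIZI; other independent generating sets are equally valid. Key observation: steps 4-7 multiply out to the identity, so the circuit reduces to the remaining gates.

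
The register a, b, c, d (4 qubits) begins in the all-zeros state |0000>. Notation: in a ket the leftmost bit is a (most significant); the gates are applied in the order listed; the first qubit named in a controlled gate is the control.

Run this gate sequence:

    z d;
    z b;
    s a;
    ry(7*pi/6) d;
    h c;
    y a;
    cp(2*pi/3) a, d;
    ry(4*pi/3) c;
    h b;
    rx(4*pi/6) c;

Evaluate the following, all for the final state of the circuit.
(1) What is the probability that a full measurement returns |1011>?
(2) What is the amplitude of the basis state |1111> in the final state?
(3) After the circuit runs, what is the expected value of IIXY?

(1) A full measurement returns |1011> with probability 3*sqrt(3)/32 + 11/64.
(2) |1111> carries amplitude -sqrt(6)*exp(2*I*pi/3)/8 - 3*sqrt(2)*exp(2*I*pi/3)/16 - sqrt(2)*exp(I*pi/6)/16 in the final state.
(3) The expectation value of IIXY is sqrt(3)/8.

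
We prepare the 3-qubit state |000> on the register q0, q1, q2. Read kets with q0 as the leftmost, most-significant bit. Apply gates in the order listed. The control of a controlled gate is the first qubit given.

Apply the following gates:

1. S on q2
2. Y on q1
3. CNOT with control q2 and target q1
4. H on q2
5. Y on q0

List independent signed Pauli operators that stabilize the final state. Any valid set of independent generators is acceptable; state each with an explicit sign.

One valid set of independent stabilizer generators is +IIX, -ZII, -IZI (any independent generating set of the same group is equally correct).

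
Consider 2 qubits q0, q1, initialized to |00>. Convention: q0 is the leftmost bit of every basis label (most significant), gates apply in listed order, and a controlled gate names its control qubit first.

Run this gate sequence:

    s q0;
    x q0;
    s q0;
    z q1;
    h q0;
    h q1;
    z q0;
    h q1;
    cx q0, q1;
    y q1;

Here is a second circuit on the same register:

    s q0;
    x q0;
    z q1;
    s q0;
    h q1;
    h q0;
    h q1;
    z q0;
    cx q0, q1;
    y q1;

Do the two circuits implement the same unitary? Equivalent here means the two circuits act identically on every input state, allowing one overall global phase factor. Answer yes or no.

Yes — the two circuits implement the same unitary up to a global phase.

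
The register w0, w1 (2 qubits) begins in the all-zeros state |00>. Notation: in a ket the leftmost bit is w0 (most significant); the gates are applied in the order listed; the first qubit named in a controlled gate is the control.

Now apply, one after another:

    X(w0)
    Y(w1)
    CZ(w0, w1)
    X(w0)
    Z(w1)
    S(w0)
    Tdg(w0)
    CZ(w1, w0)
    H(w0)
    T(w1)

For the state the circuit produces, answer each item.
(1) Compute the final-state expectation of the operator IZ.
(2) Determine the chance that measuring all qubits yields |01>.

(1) The observable IZ averages to -1.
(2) A full measurement returns |01> with probability 1/2.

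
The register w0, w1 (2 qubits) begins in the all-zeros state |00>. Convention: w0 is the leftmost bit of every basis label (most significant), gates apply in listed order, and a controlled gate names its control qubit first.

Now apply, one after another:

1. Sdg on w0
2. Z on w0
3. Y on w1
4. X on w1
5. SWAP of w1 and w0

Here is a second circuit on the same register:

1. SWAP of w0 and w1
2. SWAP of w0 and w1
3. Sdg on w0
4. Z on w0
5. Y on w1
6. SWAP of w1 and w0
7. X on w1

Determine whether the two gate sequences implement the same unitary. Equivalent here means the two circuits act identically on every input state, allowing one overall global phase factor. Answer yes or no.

No — the two circuits implement different unitaries, even allowing a global phase.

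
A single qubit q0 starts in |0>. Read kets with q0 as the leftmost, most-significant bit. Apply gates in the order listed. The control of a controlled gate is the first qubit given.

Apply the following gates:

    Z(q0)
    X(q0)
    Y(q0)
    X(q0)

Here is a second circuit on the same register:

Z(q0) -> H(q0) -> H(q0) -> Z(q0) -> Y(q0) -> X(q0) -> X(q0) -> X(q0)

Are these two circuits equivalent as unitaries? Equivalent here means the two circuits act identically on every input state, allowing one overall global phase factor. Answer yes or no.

No, they are not equivalent — no single phase factor reconciles the two unitaries.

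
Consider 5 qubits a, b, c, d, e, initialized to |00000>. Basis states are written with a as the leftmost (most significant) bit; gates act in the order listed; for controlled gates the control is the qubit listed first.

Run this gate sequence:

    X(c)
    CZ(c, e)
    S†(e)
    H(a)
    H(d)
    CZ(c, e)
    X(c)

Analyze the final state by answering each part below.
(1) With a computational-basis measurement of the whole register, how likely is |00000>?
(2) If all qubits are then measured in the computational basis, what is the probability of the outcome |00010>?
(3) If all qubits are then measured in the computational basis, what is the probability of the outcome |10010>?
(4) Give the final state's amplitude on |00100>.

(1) Outcome |00000> occurs with probability 1/4.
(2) A full measurement returns |00010> with probability 1/4.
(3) The probability of measuring |10010> is 1/4.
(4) The amplitude on |00100> is 0.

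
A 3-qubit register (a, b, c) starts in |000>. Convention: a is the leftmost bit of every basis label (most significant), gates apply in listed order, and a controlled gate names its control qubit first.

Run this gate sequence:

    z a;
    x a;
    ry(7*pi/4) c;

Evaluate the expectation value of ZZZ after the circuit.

The expectation value of ZZZ is -sqrt(2)/2.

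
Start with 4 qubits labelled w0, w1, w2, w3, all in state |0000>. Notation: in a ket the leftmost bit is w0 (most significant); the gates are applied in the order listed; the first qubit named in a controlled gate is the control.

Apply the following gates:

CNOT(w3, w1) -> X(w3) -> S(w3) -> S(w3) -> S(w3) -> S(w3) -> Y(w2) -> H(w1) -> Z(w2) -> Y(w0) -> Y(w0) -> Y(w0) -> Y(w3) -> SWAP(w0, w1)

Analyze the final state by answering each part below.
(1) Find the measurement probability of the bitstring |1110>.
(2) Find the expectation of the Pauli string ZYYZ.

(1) Outcome |1110> occurs with probability 1/2. Key observation: the block from step 3 through step 6 cancels to the identity and can be dropped.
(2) In the final state, ZYYZ has expectation 0.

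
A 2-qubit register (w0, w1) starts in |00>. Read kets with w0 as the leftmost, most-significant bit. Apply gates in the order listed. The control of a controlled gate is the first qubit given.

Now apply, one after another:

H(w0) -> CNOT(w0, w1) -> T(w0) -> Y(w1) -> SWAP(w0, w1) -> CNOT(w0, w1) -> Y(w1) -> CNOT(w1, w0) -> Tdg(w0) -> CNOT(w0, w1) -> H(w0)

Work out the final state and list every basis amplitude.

The final amplitudes are -exp(I*pi/4)/2 on |00>, -exp(3*I*pi/4)/2 on |01>, -exp(I*pi/4)/2 on |10>, exp(3*I*pi/4)/2 on |11>.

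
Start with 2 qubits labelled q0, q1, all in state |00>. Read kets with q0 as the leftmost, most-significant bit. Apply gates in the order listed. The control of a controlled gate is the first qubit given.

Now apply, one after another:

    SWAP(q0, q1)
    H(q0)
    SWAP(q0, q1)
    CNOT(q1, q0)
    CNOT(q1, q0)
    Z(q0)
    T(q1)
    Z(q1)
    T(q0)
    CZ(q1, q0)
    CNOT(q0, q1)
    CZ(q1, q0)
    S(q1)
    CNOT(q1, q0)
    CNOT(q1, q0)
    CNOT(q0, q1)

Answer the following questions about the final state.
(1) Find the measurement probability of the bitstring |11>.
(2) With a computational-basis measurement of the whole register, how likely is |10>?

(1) A full measurement returns |11> with probability 0.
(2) The probability of measuring |10> is 0.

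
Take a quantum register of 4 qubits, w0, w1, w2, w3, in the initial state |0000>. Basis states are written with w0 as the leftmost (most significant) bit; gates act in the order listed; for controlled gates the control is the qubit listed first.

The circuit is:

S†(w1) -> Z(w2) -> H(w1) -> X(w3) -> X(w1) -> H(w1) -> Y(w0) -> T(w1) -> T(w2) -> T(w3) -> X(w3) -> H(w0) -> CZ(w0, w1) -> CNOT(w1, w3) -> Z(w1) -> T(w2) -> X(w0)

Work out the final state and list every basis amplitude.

After the circuit, the state carries amplitude -sqrt(2)*exp(3*I*pi/4)/2 on |0000>, sqrt(2)*exp(3*I*pi/4)/2 on |1000>, and 0 on every other basis state.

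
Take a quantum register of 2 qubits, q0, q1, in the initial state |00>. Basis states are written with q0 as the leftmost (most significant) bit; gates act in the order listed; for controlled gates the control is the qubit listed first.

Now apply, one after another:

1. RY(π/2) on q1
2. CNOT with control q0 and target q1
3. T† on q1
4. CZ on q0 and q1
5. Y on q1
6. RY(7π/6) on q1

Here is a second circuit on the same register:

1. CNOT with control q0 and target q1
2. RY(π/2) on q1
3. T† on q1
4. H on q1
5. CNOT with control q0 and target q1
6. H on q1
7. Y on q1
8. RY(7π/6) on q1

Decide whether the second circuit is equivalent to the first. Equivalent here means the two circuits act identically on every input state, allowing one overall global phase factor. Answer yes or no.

No: there is an input state on which the two circuits produce genuinely different outputs (not merely differing by a phase).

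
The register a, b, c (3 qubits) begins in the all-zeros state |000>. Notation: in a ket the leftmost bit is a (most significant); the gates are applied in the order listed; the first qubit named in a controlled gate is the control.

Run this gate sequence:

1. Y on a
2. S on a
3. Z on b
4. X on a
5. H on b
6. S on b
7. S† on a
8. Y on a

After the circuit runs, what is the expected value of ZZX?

The observable ZZX averages to 0.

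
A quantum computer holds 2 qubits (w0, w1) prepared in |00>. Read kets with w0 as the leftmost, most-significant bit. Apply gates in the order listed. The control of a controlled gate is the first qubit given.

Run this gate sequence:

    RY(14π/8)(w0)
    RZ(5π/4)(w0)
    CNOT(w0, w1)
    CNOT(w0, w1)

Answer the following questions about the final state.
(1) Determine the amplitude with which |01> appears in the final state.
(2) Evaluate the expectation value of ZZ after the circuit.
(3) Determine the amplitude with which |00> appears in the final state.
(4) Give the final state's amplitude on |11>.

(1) The final state's coefficient on |01> equals 0. Key observation: the block from step 3 through step 4 cancels to the identity and can be dropped.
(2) The observable ZZ averages to sqrt(2)/2.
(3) The final state's coefficient on |00> equals sqrt(sqrt(2) + 2)*exp(3*I*pi/8)/2.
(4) The amplitude on |11> is 0.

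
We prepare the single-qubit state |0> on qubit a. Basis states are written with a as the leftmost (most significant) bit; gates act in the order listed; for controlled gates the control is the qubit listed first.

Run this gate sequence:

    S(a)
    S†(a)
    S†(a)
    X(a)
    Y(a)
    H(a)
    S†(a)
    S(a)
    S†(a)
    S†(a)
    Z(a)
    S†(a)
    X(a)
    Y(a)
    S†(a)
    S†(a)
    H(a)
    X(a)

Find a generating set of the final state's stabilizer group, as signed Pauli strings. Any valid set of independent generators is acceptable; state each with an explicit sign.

The stabilizer group can be generated by -Y, among other valid generating sets.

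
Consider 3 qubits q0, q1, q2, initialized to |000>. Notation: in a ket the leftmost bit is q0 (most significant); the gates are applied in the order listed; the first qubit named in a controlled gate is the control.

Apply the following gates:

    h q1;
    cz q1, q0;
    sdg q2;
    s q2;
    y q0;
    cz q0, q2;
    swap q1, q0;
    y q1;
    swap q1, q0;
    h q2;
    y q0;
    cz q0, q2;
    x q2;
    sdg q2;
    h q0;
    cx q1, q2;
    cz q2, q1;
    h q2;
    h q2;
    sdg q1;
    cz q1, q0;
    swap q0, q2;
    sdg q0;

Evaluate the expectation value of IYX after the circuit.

The expectation value of IYX is 0.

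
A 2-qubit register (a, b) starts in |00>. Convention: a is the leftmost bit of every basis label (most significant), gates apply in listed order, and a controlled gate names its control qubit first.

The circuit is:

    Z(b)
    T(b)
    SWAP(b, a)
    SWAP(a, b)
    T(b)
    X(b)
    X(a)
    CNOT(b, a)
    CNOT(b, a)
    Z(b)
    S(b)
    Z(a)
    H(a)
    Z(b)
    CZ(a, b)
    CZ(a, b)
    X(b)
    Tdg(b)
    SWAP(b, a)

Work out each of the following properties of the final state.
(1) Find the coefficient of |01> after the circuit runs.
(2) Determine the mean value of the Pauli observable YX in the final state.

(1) The amplitude on |01> is sqrt(2)*I/2.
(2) The expectation value of YX is 0.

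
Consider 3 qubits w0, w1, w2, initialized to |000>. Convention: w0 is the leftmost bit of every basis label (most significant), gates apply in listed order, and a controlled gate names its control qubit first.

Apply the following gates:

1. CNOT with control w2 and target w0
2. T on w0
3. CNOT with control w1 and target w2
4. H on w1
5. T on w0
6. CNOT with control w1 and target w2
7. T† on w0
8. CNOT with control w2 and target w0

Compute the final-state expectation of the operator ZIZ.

The expectation value of ZIZ is 1.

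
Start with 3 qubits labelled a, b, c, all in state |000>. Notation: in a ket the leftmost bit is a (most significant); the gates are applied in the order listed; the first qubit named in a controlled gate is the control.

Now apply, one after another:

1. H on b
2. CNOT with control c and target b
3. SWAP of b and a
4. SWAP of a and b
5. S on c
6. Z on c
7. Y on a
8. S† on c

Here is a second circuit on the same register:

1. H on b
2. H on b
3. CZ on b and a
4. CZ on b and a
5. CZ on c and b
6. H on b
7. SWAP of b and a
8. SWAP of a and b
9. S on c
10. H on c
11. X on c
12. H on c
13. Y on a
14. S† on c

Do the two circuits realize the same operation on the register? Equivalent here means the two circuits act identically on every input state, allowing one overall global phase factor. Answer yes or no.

Yes, they are equivalent — the unitaries differ by at most a global phase.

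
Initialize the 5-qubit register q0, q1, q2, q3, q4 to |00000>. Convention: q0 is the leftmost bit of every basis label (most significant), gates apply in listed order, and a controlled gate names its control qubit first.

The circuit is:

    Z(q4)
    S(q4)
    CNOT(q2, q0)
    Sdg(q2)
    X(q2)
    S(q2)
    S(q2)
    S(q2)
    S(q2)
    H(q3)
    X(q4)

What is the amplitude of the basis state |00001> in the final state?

The final state's coefficient on |00001> equals 0. Key observation: steps 6-9 multiply out to the identity, so the circuit reduces to the remaining gates.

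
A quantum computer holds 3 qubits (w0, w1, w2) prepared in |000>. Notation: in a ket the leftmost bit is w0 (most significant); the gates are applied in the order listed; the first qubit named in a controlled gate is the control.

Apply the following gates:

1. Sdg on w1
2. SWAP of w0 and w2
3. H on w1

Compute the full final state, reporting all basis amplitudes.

After the circuit, the state carries amplitude sqrt(2)/2 on |000>, sqrt(2)/2 on |010>, and 0 on every other basis state.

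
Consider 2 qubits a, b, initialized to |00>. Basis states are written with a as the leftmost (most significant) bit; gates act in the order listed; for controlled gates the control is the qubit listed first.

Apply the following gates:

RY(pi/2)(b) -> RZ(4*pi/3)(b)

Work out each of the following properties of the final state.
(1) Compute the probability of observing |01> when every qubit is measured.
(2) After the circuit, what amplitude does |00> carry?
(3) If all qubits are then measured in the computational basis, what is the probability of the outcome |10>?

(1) The probability of measuring |01> is 1/2.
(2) The amplitude on |00> is -sqrt(2)*exp(I*pi/3)/2.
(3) A full measurement returns |10> with probability 0.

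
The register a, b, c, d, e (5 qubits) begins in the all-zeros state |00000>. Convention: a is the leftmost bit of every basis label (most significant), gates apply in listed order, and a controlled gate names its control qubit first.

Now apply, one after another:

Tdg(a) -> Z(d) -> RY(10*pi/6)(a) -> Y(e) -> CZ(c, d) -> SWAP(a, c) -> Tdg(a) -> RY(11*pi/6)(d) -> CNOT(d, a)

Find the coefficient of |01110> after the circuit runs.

|01110> carries amplitude 0 in the final state.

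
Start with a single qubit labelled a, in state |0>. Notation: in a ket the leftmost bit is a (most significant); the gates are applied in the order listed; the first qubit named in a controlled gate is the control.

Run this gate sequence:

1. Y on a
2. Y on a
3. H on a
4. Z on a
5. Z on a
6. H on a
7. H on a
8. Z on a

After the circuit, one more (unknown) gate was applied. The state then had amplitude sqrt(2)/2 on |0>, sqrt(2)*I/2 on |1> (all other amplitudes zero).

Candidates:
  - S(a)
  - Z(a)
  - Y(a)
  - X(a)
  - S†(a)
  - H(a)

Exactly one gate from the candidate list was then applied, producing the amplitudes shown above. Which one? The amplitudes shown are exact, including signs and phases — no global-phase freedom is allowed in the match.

It was S†(a) that produced the state shown.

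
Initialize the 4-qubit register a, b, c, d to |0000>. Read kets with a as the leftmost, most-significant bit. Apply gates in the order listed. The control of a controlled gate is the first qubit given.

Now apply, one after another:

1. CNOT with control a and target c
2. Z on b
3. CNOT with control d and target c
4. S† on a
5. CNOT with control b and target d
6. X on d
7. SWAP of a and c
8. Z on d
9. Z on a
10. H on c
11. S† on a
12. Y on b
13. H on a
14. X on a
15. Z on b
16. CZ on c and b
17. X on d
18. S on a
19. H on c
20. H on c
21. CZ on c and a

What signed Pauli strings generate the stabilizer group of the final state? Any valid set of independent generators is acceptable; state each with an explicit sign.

The stabilizer group can be generated by +YIZI, -ZIXI, -IZII, +IIIZ, among other valid generating sets.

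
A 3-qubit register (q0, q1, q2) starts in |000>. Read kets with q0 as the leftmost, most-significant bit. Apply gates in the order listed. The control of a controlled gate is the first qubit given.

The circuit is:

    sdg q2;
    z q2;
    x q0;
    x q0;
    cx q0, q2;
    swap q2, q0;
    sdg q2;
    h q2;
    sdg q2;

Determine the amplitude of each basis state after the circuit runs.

The resulting statevector has amplitude sqrt(2)/2 on |000>, -sqrt(2)*I/2 on |001>, and 0 on every other basis state. Key observation: the block from step 3 through step 4 cancels to the identity and can be dropped.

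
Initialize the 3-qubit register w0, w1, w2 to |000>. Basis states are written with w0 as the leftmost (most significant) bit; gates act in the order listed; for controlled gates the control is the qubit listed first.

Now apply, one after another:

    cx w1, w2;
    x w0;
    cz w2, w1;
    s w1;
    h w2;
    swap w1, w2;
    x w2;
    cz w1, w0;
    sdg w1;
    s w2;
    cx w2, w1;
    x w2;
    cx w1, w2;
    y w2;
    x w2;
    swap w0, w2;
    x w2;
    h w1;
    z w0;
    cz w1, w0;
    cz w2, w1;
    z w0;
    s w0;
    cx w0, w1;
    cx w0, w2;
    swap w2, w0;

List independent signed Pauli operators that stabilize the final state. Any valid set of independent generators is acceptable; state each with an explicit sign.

The final state is stabilized by the group generated by -XIX, +IXI, +ZIZ; other independent generating sets are equally valid.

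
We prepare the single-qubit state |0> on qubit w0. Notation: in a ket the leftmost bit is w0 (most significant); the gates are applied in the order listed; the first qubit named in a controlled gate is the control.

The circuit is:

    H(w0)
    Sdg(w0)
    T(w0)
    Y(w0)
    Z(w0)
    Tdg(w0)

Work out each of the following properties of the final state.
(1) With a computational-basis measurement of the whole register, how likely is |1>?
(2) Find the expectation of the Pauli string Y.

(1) The probability of measuring |1> is 1/2.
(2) In the final state, Y has expectation 0.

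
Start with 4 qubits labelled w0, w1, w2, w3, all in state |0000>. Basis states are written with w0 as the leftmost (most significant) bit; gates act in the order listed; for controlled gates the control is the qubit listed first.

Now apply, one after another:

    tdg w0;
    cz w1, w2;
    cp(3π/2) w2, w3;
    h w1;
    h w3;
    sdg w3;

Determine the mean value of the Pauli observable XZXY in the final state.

The observable XZXY averages to 0.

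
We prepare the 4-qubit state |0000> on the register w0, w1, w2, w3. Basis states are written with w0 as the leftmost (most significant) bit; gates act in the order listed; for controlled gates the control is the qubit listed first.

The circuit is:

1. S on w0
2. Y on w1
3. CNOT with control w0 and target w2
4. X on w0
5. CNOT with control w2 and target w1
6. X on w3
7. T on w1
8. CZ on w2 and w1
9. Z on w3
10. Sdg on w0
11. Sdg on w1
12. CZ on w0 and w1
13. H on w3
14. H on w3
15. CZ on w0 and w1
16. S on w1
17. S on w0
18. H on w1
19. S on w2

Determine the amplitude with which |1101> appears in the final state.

|1101> carries amplitude sqrt(2)*exp(3*I*pi/4)/2 in the final state. Key observation: steps 10-17 multiply out to the identity, so the circuit reduces to the remaining gates.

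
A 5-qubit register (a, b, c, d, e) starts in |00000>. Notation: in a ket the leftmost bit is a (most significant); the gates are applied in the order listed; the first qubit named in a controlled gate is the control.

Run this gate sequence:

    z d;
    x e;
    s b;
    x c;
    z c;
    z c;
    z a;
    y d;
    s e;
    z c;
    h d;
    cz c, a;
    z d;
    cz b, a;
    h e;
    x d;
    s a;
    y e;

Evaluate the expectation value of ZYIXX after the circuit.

The observable ZYIXX averages to 0.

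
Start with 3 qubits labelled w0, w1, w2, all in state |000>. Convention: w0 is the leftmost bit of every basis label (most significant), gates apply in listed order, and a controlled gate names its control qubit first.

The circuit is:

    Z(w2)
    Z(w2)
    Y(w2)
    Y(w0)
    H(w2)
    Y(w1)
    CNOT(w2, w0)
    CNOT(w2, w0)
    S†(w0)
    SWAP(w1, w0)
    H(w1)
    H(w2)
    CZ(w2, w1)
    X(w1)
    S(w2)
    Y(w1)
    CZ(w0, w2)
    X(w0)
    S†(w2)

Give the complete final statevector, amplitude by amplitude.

The final amplitudes are -sqrt(2)*I/2 on |001>, sqrt(2)*I/2 on |011>, and 0 on every other basis state.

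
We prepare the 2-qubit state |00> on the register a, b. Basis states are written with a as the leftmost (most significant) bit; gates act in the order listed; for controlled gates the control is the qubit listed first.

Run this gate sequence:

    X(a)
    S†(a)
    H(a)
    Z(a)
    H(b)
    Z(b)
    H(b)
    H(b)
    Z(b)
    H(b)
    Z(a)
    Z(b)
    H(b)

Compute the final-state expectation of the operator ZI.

The expectation value of ZI is 0. Key observation: steps 4-11 multiply out to the identity, so the circuit reduces to the remaining gates.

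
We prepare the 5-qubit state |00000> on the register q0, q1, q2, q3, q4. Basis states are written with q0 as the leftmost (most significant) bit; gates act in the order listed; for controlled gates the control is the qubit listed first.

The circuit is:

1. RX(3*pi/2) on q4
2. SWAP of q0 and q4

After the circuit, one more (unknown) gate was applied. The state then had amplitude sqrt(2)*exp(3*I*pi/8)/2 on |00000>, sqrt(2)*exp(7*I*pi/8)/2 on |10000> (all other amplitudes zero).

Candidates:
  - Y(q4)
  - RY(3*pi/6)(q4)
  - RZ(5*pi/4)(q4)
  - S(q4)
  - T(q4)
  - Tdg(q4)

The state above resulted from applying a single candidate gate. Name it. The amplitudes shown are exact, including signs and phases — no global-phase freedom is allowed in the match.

The unique candidate consistent with the amplitudes is RZ(5*pi/4)(q4).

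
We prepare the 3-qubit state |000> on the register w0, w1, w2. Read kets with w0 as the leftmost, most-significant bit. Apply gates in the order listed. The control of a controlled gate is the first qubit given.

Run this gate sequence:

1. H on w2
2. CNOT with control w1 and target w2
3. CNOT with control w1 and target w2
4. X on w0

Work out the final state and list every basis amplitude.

The final amplitudes are sqrt(2)/2 on |100>, sqrt(2)/2 on |101>, and 0 on every other basis state.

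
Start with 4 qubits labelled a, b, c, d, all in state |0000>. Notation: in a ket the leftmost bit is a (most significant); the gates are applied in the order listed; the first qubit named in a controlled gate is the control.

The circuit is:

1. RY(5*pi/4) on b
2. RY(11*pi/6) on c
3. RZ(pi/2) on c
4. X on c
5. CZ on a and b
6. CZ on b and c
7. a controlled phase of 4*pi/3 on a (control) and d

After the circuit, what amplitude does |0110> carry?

The amplitude on |0110> is sqrt(sqrt(2) + 2)*(-sqrt(6) - sqrt(2))*exp(3*I*pi/4)/8.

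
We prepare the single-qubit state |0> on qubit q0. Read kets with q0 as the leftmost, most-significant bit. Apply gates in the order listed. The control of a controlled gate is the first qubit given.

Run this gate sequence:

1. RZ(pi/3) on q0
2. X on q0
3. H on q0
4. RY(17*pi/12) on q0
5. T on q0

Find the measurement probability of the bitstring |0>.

Outcome |0> occurs with probability -sqrt(6)/8 - sqrt(2)/8 + 1/2.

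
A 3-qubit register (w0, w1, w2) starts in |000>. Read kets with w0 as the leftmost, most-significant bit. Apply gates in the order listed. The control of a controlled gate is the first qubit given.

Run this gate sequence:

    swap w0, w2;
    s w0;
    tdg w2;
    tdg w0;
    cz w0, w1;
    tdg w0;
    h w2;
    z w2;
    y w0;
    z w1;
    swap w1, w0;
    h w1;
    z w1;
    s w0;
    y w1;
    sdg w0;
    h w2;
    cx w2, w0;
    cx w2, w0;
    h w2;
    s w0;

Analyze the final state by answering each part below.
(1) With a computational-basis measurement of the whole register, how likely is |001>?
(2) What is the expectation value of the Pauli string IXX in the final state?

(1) Outcome |001> occurs with probability 1/4. Key observation: gates 16-21 undo each other exactly, leaving only the rest of the circuit to track.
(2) In the final state, IXX has expectation 1.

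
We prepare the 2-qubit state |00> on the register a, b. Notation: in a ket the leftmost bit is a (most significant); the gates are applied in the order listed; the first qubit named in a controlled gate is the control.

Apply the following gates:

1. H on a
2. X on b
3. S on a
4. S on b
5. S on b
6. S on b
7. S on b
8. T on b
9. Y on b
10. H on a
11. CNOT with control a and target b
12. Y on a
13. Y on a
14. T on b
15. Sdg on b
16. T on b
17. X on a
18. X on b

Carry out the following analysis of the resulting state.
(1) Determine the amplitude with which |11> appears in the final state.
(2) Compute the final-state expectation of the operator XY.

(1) |11> carries amplitude sqrt(2)/2 in the final state. Key observation: the block from step 4 through step 7 cancels to the identity and can be dropped.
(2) The observable XY averages to 1.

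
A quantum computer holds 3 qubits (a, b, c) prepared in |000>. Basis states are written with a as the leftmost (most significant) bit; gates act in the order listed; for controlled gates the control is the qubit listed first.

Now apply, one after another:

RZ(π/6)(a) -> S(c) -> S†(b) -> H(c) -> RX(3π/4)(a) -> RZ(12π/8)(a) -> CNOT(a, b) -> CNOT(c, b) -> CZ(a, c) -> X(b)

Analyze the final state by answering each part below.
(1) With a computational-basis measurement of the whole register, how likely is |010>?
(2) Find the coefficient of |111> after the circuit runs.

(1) A full measurement returns |010> with probability 1/4 - sqrt(2)/8.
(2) |111> carries amplitude -sqrt(2*sqrt(2) + 4)*exp(I*pi/6)/4 in the final state.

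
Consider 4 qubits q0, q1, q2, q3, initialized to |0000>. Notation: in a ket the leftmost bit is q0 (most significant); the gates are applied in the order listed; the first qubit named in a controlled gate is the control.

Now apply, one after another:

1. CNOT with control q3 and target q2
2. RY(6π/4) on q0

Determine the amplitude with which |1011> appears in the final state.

The final state's coefficient on |1011> equals 0.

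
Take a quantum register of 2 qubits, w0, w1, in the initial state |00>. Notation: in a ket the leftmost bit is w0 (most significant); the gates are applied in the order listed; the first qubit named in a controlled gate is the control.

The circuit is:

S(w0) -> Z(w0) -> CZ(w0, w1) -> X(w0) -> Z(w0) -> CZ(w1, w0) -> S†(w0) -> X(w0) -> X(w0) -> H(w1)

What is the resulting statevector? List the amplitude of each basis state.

After the circuit, the state carries amplitude 0 on |00>, 0 on |01>, sqrt(2)*I/2 on |10>, sqrt(2)*I/2 on |11>.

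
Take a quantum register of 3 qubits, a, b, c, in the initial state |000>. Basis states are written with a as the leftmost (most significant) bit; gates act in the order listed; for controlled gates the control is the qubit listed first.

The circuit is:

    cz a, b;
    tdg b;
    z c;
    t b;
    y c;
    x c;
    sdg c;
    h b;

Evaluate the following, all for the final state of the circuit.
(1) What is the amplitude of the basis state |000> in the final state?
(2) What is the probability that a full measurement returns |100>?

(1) The amplitude on |000> is sqrt(2)*I/2.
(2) The probability of measuring |100> is 0.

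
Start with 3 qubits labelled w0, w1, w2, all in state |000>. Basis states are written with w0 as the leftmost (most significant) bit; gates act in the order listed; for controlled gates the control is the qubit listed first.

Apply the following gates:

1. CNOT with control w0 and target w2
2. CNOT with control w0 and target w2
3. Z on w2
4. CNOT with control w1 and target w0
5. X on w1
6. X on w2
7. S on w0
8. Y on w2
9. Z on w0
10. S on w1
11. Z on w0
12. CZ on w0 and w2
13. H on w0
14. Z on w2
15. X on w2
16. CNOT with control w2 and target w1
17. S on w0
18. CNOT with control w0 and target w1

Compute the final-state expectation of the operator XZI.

The expectation value of XZI is 0.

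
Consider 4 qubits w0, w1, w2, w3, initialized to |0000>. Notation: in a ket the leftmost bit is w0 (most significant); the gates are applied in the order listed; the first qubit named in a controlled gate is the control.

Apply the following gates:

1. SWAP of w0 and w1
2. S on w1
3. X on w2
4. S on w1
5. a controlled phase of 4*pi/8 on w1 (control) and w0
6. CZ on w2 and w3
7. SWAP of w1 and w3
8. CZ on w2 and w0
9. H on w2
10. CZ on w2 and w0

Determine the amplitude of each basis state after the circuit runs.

The resulting statevector has amplitude sqrt(2)/2 on |0000>, -sqrt(2)/2 on |0010>, and 0 on every other basis state.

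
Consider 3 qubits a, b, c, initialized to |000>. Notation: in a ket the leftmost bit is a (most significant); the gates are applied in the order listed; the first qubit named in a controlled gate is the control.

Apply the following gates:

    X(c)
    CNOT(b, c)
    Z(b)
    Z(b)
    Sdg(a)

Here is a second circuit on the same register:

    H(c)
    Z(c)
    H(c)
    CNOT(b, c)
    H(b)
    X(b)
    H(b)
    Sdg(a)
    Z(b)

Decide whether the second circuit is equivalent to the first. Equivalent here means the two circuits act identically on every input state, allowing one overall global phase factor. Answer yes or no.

Yes — the two circuits implement the same unitary up to a global phase.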